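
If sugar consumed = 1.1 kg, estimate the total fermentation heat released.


Q = m_sugar · 590 kJ/kg
Q = 1.1 · 590

649.0000 kJ


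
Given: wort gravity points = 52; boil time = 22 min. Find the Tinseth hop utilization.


U = 1.65·0.000125^(GP/1000) · (1 − e^(−0.04·t))/4.15
bigness = 1.65·0.000125^(52/1000) = 1.0340
boil_factor = (1 − e^(−0.04·22))/4.15 = 0.1410
U = 1.0340 · 0.1410

0.1458


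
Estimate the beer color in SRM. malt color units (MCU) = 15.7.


SRM = 1.4922 · MCU^0.6859
SRM = 1.4922 · 15.7^0.6859

9.8649 SRM


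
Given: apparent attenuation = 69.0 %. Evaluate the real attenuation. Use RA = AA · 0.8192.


RA = 69.0 · 0.8192

56.5248 %


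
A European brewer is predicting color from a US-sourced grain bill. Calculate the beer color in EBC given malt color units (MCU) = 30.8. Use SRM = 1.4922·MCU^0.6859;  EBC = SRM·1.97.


SRM = 1.4922·30.8^0.6859 = 15.6612
EBC = 15.6612·1.97

30.8525 EBC


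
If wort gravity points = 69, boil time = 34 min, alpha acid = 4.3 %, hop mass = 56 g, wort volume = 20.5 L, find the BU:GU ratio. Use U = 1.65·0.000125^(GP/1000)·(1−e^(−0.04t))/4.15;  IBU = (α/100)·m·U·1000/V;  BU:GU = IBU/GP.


U = 1.65·0.000125^(69/1000)·(1−e^(−0.04·34))/4.15 = 0.1590
IBU = (4.3/100)·56·0.1590·1000/20.5 = 18.6729
BU:GU = 18.6729/69

0.2706


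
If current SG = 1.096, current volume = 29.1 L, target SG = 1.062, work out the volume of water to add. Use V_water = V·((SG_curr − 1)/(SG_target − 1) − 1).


V_water = 29.1·((1.096 − 1)/(1.062 − 1) − 1)

15.9581 L


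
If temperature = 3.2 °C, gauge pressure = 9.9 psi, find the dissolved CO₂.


vols = (P + 14.695)·(0.01821 + 0.09011·e^(−0.04·T))
vols = (9.9 + 14.695)·(0.01821 + 0.09011·e^(−0.04·3.2))

2.3979 volumes


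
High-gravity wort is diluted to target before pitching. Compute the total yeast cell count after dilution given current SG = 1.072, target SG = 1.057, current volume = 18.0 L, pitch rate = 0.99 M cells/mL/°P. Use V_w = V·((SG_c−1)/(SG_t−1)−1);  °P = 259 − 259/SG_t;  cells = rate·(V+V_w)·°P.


V_w = 18.0·((1.072−1)/(1.057−1)−1) = 4.7368
V_final = 18.0 + 4.7368 = 22.7368
°P = 259 − 259/1.057 = 13.9669
cells = 0.99·22.7368·13.9669

314.3873 billion cells


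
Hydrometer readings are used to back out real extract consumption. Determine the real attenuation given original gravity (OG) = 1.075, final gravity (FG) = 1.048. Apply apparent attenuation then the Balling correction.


AA = (OG−FG)/(OG−1)·100;  RA = AA·0.8192
AA = (1.075 − 1.048)/(1.075 − 1)·100 = 36.0000
RA = 36.0000·0.8192

29.4912 %


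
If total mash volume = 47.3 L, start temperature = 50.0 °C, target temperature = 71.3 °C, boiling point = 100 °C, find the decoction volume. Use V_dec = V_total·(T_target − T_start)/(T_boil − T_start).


V_dec = 47.3·(71.3 − 50.0)/(100 − 50.0)

20.1498 L


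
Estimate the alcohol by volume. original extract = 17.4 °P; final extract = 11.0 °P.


SG = 259/(259 − P);  ABV = (OG − FG)·131.25
OG = 259/(259 − 17.4) = 1.0720
FG = 259/(259 − 11.0) = 1.0444
ABV = (1.0720 − 1.0444)·131.25

3.6310 % ABV


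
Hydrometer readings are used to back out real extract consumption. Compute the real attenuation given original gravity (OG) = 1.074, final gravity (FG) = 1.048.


AA = (OG−FG)/(OG−1)·100;  RA = AA·0.8192
AA = (1.074 − 1.048)/(1.074 − 1)·100 = 35.1351
RA = 35.1351·0.8192

28.7827 %


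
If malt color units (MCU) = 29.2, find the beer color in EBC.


SRM = 1.4922·MCU^0.6859;  EBC = SRM·1.97
SRM = 1.4922·29.2^0.6859 = 15.0985
EBC = 15.0985·1.97

29.7440 EBC


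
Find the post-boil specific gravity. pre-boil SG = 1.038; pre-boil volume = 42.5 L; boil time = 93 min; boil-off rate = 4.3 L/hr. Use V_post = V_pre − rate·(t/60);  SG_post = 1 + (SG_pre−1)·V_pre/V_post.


V_post = 42.5 − 4.3·(93/60) = 35.8350
SG_post = 1 + (1.038 − 1)·42.5/35.8350

1.0451


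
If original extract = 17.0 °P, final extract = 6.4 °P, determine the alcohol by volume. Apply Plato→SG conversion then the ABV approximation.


SG = 259/(259 − P);  ABV = (OG − FG)·131.25
OG = 259/(259 − 17.0) = 1.0702
FG = 259/(259 − 6.4) = 1.0253
ABV = (1.0702 − 1.0253)·131.25

5.8946 % ABV


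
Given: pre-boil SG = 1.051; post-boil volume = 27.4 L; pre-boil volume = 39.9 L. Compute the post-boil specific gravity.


SG_post = 1 + (SG_pre − 1)·V_pre/V_post
pts_pre = (1.051 − 1)·1000 = 51.0000
pts_post = 51.0000·39.9/27.4 = 74.2664
SG_post = 1 + 74.2664/1000

1.0743


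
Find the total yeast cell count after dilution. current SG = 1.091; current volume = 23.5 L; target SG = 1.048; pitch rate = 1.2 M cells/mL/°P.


V_w = V·((SG_c−1)/(SG_t−1)−1);  °P = 259 − 259/SG_t;  cells = rate·(V+V_w)·°P
V_w = 23.5·((1.091−1)/(1.048−1)−1) = 21.0521
V_final = 23.5 + 21.0521 = 44.5521
°P = 259 − 259/1.048 = 11.8626
cells = 1.2·44.5521·11.8626

634.2040 billion cells


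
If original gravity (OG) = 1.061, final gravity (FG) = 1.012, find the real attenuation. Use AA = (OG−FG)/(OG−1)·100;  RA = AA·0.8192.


AA = (1.061 − 1.012)/(1.061 − 1)·100 = 80.3279
RA = 80.3279·0.8192

65.8046 %


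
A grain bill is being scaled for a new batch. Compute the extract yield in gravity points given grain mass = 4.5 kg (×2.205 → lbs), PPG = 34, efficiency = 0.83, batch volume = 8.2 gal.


points = lbs × PPG × eff / vol
lbs = 4.5 × 2.205 = 9.9225
points = 9.9225 × 34 × 0.83 / 8.2

34.1479 points


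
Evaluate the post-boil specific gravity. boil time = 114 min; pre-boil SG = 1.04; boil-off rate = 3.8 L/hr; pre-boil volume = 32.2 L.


V_post = V_pre − rate·(t/60);  SG_post = 1 + (SG_pre−1)·V_pre/V_post
V_post = 32.2 − 3.8·(114/60) = 24.9800
SG_post = 1 + (1.04 − 1)·32.2/24.9800

1.0516


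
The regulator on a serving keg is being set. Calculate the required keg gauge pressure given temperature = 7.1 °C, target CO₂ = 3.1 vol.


psi = vols/(0.01821 + 0.09011·e^(−0.04·T)) − 14.695
psi = 3.1/(0.01821 + 0.09011·e^(−0.04·7.1)) − 14.695

21.3340 psi


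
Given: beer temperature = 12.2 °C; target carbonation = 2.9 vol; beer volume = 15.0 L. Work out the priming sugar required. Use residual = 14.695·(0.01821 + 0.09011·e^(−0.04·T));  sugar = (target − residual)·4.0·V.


residual = 14.695·(0.01821 + 0.09011·e^(−0.04·12.2)) = 1.0804
sugar = (2.9 − 1.0804)·4.0·15.0

109.1736 g


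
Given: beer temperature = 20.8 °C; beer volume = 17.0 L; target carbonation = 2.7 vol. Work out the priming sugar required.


residual = 14.695·(0.01821 + 0.09011·e^(−0.04·T));  sugar = (target − residual)·4.0·V
residual = 14.695·(0.01821 + 0.09011·e^(−0.04·20.8)) = 0.8438
sugar = (2.7 − 0.8438)·4.0·17.0

126.2186 g


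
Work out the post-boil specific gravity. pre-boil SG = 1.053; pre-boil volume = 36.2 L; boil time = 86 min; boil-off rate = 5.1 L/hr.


V_post = V_pre − rate·(t/60);  SG_post = 1 + (SG_pre−1)·V_pre/V_post
V_post = 36.2 − 5.1·(86/60) = 28.8900
SG_post = 1 + (1.053 − 1)·36.2/28.8900

1.0664


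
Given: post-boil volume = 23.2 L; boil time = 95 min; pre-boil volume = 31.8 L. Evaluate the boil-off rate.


rate = (V_pre − V_post) / (t_min/60)
rate = (31.8 − 23.2) / (95/60)

5.4316 L/hr


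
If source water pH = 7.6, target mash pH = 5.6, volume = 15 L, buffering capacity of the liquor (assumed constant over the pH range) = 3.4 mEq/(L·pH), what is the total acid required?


acid = buffering capacity · (pH_source − pH_target) · V
acid = 3.4 · (7.6 − 5.6) · 15

102.0000 mEq


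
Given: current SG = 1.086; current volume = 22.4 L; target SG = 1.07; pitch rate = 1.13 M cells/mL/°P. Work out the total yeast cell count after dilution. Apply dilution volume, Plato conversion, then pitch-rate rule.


V_w = V·((SG_c−1)/(SG_t−1)−1);  °P = 259 − 259/SG_t;  cells = rate·(V+V_w)·°P
V_w = 22.4·((1.086−1)/(1.07−1)−1) = 5.1200
V_final = 22.4 + 5.1200 = 27.5200
°P = 259 − 259/1.07 = 16.9439
cells = 1.13·27.5200·16.9439

526.9154 billion cells


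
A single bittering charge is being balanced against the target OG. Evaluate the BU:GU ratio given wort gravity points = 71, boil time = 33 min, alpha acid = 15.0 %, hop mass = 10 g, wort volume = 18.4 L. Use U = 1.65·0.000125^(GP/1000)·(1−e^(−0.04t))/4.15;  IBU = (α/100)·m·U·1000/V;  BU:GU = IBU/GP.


U = 1.65·0.000125^(71/1000)·(1−e^(−0.04·33))/4.15 = 0.1539
IBU = (15.0/100)·10·0.1539·1000/18.4 = 12.5491
BU:GU = 12.5491/71

0.1767


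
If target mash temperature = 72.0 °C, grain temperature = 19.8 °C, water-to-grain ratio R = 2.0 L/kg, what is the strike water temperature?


T_strike = (0.41/R)·(T_mash − T_grain) + T_mash
T_strike = (0.41/2.0)·(72.0 − 19.8) + 72.0

82.7010 °C


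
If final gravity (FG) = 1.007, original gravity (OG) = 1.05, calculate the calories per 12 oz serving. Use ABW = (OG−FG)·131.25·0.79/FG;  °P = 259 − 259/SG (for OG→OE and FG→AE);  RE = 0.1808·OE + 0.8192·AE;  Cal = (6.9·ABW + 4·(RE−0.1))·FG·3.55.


ABW = (1.05 − 1.007)·131.25·0.79/1.007 = 4.4276
OE = 259 − 259/1.05 = 12.3333 °P
AE = 259 − 259/1.007 = 1.8004 °P
RE = 0.1808·12.3333 + 0.8192·1.8004 = 3.7048 °P
Cal = (6.9·4.4276 + 4·(3.7048−0.1))·1.007·3.55

160.7583 kcal


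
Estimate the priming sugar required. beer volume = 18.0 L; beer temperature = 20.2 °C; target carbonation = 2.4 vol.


residual = 14.695·(0.01821 + 0.09011·e^(−0.04·T));  sugar = (target − residual)·4.0·V
residual = 14.695·(0.01821 + 0.09011·e^(−0.04·20.2)) = 0.8578
sugar = (2.4 − 0.8578)·4.0·18.0

111.0354 g


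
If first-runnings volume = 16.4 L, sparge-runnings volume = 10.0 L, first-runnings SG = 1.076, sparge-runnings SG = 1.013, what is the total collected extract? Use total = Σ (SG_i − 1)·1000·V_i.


first = (1.076 − 1)·1000·16.4 = 1246.4000
sparge = (1.013 − 1)·1000·10.0 = 130.0000
total = 1246.4000 + 130.0000

1376.4000 gravity·L


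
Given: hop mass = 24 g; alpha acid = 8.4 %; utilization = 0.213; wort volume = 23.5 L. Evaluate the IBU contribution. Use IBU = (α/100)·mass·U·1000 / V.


IBU = (8.4/100)·24·0.213·1000 / 23.5

18.2727 IBU


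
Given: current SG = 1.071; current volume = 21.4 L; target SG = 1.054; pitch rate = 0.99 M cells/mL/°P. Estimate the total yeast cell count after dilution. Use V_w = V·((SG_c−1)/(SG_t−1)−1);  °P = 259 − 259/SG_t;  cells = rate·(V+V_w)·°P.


V_w = 21.4·((1.071−1)/(1.054−1)−1) = 6.7370
V_final = 21.4 + 6.7370 = 28.1370
°P = 259 − 259/1.054 = 13.2694
cells = 0.99·28.1370·13.2694

369.6294 billion cells


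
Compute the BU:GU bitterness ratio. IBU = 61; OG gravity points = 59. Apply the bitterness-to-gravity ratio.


BU:GU = IBU / OG_points
BU:GU = 61 / 59

1.0339


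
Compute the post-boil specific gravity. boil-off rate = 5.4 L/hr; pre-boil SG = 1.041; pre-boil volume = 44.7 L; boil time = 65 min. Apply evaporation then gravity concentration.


V_post = V_pre − rate·(t/60);  SG_post = 1 + (SG_pre−1)·V_pre/V_post
V_post = 44.7 − 5.4·(65/60) = 38.8500
SG_post = 1 + (1.041 − 1)·44.7/38.8500

1.0472


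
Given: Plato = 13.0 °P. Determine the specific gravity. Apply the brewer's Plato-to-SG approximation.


SG = 259/(259 − P)
SG = 259/(259 − 13.0)

1.0528


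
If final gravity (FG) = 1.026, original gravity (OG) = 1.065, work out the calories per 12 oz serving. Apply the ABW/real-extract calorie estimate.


ABW = (OG−FG)·131.25·0.79/FG;  °P = 259 − 259/SG (for OG→OE and FG→AE);  RE = 0.1808·OE + 0.8192·AE;  Cal = (6.9·ABW + 4·(RE−0.1))·FG·3.55
ABW = (1.065 − 1.026)·131.25·0.79/1.026 = 3.9413
OE = 259 − 259/1.065 = 15.8075 °P
AE = 259 − 259/1.026 = 6.5634 °P
RE = 0.1808·15.8075 + 0.8192·6.5634 = 8.2347 °P
Cal = (6.9·3.9413 + 4·(8.2347−0.1))·1.026·3.55

217.5692 kcal


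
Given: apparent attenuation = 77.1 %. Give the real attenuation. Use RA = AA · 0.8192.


RA = 77.1 · 0.8192

63.1603 %


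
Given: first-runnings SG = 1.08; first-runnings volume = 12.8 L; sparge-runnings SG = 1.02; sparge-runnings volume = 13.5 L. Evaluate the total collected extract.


total = Σ (SG_i − 1)·1000·V_i
first = (1.08 − 1)·1000·12.8 = 1024.0000
sparge = (1.02 − 1)·1000·13.5 = 270.0000
total = 1024.0000 + 270.0000

1294.0000 gravity·L


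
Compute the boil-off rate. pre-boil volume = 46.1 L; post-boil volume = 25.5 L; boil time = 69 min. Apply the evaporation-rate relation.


rate = (V_pre − V_post) / (t_min/60)
rate = (46.1 − 25.5) / (69/60)

17.9130 L/hr


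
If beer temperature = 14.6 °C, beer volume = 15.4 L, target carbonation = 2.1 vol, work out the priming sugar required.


residual = 14.695·(0.01821 + 0.09011·e^(−0.04·T));  sugar = (target − residual)·4.0·V
residual = 14.695·(0.01821 + 0.09011·e^(−0.04·14.6)) = 1.0060
sugar = (2.1 − 1.0060)·4.0·15.4

67.3882 g


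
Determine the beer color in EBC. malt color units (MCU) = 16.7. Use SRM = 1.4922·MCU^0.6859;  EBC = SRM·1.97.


SRM = 1.4922·16.7^0.6859 = 10.2917
EBC = 10.2917·1.97

20.2747 EBC


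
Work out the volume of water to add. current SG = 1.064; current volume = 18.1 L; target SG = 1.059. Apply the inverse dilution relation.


V_water = V·((SG_curr − 1)/(SG_target − 1) − 1)
V_water = 18.1·((1.064 − 1)/(1.059 − 1) − 1)

1.5339 L


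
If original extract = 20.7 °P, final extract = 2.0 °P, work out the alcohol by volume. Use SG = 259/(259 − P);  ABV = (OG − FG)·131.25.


OG = 259/(259 − 20.7) = 1.0869
FG = 259/(259 − 2.0) = 1.0078
ABV = (1.0869 − 1.0078)·131.25

10.3797 % ABV


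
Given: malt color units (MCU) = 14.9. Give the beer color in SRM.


SRM = 1.4922 · MCU^0.6859
SRM = 1.4922 · 14.9^0.6859

9.5173 SRM


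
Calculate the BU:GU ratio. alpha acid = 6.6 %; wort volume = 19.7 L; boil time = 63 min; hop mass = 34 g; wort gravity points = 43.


U = 1.65·0.000125^(GP/1000)·(1−e^(−0.04t))/4.15;  IBU = (α/100)·m·U·1000/V;  BU:GU = IBU/GP
U = 1.65·0.000125^(43/1000)·(1−e^(−0.04·63))/4.15 = 0.2484
IBU = (6.6/100)·34·0.2484·1000/19.7 = 28.2963
BU:GU = 28.2963/43

0.6581


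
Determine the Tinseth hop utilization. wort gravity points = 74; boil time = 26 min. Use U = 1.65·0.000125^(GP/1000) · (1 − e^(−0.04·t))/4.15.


bigness = 1.65·0.000125^(74/1000) = 0.8485
boil_factor = (1 − e^(−0.04·26))/4.15 = 0.1558
U = 0.8485 · 0.1558

0.1322


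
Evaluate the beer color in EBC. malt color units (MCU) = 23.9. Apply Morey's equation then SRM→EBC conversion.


SRM = 1.4922·MCU^0.6859;  EBC = SRM·1.97
SRM = 1.4922·23.9^0.6859 = 13.1604
EBC = 13.1604·1.97

25.9261 EBC


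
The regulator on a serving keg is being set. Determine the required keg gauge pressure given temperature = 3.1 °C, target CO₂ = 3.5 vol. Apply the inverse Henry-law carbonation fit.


psi = vols/(0.01821 + 0.09011·e^(−0.04·T)) − 14.695
psi = 3.5/(0.01821 + 0.09011·e^(−0.04·3.1)) − 14.695

21.0882 psi


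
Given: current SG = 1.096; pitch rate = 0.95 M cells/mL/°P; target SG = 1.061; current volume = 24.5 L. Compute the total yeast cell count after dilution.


V_w = V·((SG_c−1)/(SG_t−1)−1);  °P = 259 − 259/SG_t;  cells = rate·(V+V_w)·°P
V_w = 24.5·((1.096−1)/(1.061−1)−1) = 14.0574
V_final = 24.5 + 14.0574 = 38.5574
°P = 259 − 259/1.061 = 14.8907
cells = 0.95·38.5574·14.8907

545.4379 billion cells


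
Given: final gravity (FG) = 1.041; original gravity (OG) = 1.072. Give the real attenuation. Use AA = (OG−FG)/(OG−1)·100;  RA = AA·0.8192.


AA = (1.072 − 1.041)/(1.072 − 1)·100 = 43.0556
RA = 43.0556·0.8192

35.2711 %


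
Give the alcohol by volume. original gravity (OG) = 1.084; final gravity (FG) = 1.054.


ABV = (OG − FG) · 131.25
ABV = (1.084 − 1.054) · 131.25

3.9375 % ABV


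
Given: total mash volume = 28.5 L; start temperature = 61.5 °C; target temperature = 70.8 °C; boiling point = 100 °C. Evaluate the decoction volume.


V_dec = V_total·(T_target − T_start)/(T_boil − T_start)
V_dec = 28.5·(70.8 − 61.5)/(100 − 61.5)

6.8844 L


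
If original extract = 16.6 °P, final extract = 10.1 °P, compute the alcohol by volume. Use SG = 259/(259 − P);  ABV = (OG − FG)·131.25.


OG = 259/(259 − 16.6) = 1.0685
FG = 259/(259 − 10.1) = 1.0406
ABV = (1.0685 − 1.0406)·131.25

3.6623 % ABV


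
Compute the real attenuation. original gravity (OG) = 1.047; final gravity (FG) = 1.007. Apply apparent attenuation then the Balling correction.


AA = (OG−FG)/(OG−1)·100;  RA = AA·0.8192
AA = (1.047 − 1.007)/(1.047 − 1)·100 = 85.1064
RA = 85.1064·0.8192

69.7191 %


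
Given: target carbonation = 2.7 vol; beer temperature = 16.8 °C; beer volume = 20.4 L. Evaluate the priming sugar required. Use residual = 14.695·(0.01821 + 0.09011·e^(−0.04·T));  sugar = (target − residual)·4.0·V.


residual = 14.695·(0.01821 + 0.09011·e^(−0.04·16.8)) = 0.9438
sugar = (2.7 − 0.9438)·4.0·20.4

143.3035 g


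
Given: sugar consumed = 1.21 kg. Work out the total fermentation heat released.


Q = m_sugar · 590 kJ/kg
Q = 1.21 · 590

713.9000 kJ


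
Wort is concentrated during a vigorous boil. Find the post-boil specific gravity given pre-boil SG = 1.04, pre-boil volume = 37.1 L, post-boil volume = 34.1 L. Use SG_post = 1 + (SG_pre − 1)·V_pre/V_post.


pts_pre = (1.04 − 1)·1000 = 40.0000
pts_post = 40.0000·37.1/34.1 = 43.5191
SG_post = 1 + 43.5191/1000

1.0435


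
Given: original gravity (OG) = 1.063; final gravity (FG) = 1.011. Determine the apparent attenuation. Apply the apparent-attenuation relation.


AA = (OG − FG)/(OG − 1) · 100
AA = (1.063 − 1.011)/(1.063 − 1) · 100

82.5397 %


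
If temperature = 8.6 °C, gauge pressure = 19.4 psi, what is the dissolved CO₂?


vols = (P + 14.695)·(0.01821 + 0.09011·e^(−0.04·T))
vols = (19.4 + 14.695)·(0.01821 + 0.09011·e^(−0.04·8.6))

2.7989 volumes


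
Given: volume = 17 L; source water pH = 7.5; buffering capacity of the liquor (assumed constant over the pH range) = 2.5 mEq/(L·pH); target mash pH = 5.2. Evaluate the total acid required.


acid = buffering capacity · (pH_source − pH_target) · V
acid = 2.5 · (7.5 − 5.2) · 17

97.7500 mEq


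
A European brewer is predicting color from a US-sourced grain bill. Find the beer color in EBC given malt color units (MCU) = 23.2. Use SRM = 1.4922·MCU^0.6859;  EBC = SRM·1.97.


SRM = 1.4922·23.2^0.6859 = 12.8948
EBC = 12.8948·1.97

25.4028 EBC


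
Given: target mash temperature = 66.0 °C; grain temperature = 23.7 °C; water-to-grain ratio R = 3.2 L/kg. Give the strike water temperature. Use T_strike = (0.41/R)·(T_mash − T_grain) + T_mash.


T_strike = (0.41/3.2)·(66.0 − 23.7) + 66.0

71.4197 °C


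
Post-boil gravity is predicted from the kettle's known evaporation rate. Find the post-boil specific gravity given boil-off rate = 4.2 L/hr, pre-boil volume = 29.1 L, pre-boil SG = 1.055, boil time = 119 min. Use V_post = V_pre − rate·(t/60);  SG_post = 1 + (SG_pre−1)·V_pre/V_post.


V_post = 29.1 − 4.2·(119/60) = 20.7700
SG_post = 1 + (1.055 − 1)·29.1/20.7700

1.0771


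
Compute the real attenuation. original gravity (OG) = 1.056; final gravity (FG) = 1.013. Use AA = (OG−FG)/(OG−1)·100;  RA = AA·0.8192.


AA = (1.056 − 1.013)/(1.056 − 1)·100 = 76.7857
RA = 76.7857·0.8192

62.9029 %


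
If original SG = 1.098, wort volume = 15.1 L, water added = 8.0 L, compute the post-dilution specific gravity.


SG_new = 1 + (SG_old − 1)·V_old/(V_old + V_water)
pts = (1.098 − 1)·1000·15.1/(15.1 + 8.0) = 64.0606
SG_new = 1 + 64.0606/1000

1.0641


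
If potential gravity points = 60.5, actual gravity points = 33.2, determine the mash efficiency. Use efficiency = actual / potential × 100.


efficiency = 33.2 / 60.5 × 100

54.8760 %


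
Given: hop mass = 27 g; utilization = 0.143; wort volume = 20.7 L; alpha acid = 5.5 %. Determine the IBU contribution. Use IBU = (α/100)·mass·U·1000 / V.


IBU = (5.5/100)·27·0.143·1000 / 20.7

10.2587 IBU


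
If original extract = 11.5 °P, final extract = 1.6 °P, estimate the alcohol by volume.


SG = 259/(259 − P);  ABV = (OG − FG)·131.25
OG = 259/(259 − 11.5) = 1.0465
FG = 259/(259 − 1.6) = 1.0062
ABV = (1.0465 − 1.0062)·131.25

5.2826 % ABV


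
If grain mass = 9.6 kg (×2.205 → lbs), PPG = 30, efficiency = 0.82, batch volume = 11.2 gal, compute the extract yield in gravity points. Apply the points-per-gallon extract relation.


points = lbs × PPG × eff / vol
lbs = 9.6 × 2.205 = 21.1680
points = 21.1680 × 30 × 0.82 / 11.2

46.4940 points


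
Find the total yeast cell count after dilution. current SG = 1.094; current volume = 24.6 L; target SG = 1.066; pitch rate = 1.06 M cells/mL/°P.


V_w = V·((SG_c−1)/(SG_t−1)−1);  °P = 259 − 259/SG_t;  cells = rate·(V+V_w)·°P
V_w = 24.6·((1.094−1)/(1.066−1)−1) = 10.4364
V_final = 24.6 + 10.4364 = 35.0364
°P = 259 − 259/1.066 = 16.0356
cells = 1.06·35.0364·16.0356

595.5406 billion cells


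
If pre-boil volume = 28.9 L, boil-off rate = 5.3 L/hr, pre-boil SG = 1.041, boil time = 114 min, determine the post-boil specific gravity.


V_post = V_pre − rate·(t/60);  SG_post = 1 + (SG_pre−1)·V_pre/V_post
V_post = 28.9 − 5.3·(114/60) = 18.8300
SG_post = 1 + (1.041 − 1)·28.9/18.8300

1.0629


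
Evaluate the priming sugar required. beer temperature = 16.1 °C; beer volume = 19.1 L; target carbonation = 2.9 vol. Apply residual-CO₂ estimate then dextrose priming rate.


residual = 14.695·(0.01821 + 0.09011·e^(−0.04·T));  sugar = (target − residual)·4.0·V
residual = 14.695·(0.01821 + 0.09011·e^(−0.04·16.1)) = 0.9630
sugar = (2.9 − 0.9630)·4.0·19.1

147.9844 g


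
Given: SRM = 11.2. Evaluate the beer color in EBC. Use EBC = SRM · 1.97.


EBC = 11.2 · 1.97

22.0640 EBC


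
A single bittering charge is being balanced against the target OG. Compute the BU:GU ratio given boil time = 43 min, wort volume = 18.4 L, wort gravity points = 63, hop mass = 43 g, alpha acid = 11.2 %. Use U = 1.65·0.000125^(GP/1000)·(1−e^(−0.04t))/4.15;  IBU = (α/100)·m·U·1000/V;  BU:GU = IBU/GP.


U = 1.65·0.000125^(63/1000)·(1−e^(−0.04·43))/4.15 = 0.1853
IBU = (11.2/100)·43·0.1853·1000/18.4 = 48.4973
BU:GU = 48.4973/63

0.7698


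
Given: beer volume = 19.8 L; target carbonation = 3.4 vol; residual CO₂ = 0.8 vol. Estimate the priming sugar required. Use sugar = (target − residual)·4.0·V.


sugar = (3.4 − 0.8)·4.0·19.8

205.9200 g


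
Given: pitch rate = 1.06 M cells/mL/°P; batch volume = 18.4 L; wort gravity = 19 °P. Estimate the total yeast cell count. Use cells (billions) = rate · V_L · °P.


cells = 1.06 · 18.4 · 19

370.5760 billion cells


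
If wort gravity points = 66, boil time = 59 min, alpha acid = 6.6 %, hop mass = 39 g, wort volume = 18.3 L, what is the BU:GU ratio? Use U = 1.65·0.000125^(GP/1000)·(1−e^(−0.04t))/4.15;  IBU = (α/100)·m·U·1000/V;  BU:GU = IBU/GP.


U = 1.65·0.000125^(66/1000)·(1−e^(−0.04·59))/4.15 = 0.1990
IBU = (6.6/100)·39·0.1990·1000/18.3 = 27.9844
BU:GU = 27.9844/66

0.4240


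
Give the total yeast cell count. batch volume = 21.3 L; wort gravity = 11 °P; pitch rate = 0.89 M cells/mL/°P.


cells (billions) = rate · V_L · °P
cells = 0.89 · 21.3 · 11

208.5270 billion cells


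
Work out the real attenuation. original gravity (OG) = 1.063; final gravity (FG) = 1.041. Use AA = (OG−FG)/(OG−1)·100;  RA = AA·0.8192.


AA = (1.063 − 1.041)/(1.063 − 1)·100 = 34.9206
RA = 34.9206·0.8192

28.6070 %


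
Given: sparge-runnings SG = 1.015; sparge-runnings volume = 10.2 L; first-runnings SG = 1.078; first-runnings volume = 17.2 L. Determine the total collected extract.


total = Σ (SG_i − 1)·1000·V_i
first = (1.078 − 1)·1000·17.2 = 1341.6000
sparge = (1.015 − 1)·1000·10.2 = 153.0000
total = 1341.6000 + 153.0000

1494.6000 gravity·L


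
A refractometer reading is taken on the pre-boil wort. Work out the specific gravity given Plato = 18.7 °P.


SG = 259/(259 − P)
SG = 259/(259 − 18.7)

1.0778


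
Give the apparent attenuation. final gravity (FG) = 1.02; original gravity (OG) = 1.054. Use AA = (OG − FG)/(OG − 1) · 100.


AA = (1.054 − 1.02)/(1.054 − 1) · 100

62.9630 %


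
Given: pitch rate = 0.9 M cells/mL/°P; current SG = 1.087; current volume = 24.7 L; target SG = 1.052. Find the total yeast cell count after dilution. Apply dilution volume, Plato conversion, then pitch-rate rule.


V_w = V·((SG_c−1)/(SG_t−1)−1);  °P = 259 − 259/SG_t;  cells = rate·(V+V_w)·°P
V_w = 24.7·((1.087−1)/(1.052−1)−1) = 16.6250
V_final = 24.7 + 16.6250 = 41.3250
°P = 259 − 259/1.052 = 12.8023
cells = 0.9·41.3250·12.8023

476.1488 billion cells


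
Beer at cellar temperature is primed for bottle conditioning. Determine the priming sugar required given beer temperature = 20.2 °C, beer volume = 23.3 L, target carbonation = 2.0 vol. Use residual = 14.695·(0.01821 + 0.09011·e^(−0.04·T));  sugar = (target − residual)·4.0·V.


residual = 14.695·(0.01821 + 0.09011·e^(−0.04·20.2)) = 0.8578
sugar = (2.0 − 0.8578)·4.0·23.3

106.4492 g


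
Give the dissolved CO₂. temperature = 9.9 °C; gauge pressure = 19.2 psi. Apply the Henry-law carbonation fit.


vols = (P + 14.695)·(0.01821 + 0.09011·e^(−0.04·T))
vols = (19.2 + 14.695)·(0.01821 + 0.09011·e^(−0.04·9.9))

2.6728 volumes


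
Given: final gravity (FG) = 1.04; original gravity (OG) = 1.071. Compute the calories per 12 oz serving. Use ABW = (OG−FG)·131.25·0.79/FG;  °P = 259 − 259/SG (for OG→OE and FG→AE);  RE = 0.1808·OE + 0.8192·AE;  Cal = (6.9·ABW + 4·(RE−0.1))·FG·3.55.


ABW = (1.071 − 1.04)·131.25·0.79/1.04 = 3.0907
OE = 259 − 259/1.071 = 17.1699 °P
AE = 259 − 259/1.04 = 9.9615 °P
RE = 0.1808·17.1699 + 0.8192·9.9615 = 11.2648 °P
Cal = (6.9·3.0907 + 4·(11.2648−0.1))·1.04·3.55

243.6166 kcal


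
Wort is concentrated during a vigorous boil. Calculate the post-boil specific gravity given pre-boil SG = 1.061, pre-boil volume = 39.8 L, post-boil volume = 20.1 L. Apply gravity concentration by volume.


SG_post = 1 + (SG_pre − 1)·V_pre/V_post
pts_pre = (1.061 − 1)·1000 = 61.0000
pts_post = 61.0000·39.8/20.1 = 120.7861
SG_post = 1 + 120.7861/1000

1.1208


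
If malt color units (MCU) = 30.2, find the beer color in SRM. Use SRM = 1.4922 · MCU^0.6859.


SRM = 1.4922 · 30.2^0.6859

15.4513 SRM


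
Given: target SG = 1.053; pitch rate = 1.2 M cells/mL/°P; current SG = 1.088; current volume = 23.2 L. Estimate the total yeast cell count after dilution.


V_w = V·((SG_c−1)/(SG_t−1)−1);  °P = 259 − 259/SG_t;  cells = rate·(V+V_w)·°P
V_w = 23.2·((1.088−1)/(1.053−1)−1) = 15.3208
V_final = 23.2 + 15.3208 = 38.5208
°P = 259 − 259/1.053 = 13.0361
cells = 1.2·38.5208·13.0361

602.5919 billion cells


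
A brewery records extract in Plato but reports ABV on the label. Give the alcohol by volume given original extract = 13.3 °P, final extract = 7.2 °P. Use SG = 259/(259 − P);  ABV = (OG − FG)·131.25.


OG = 259/(259 − 13.3) = 1.0541
FG = 259/(259 − 7.2) = 1.0286
ABV = (1.0541 − 1.0286)·131.25

3.3517 % ABV


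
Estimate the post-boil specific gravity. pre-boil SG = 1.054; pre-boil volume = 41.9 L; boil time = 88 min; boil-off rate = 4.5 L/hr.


V_post = V_pre − rate·(t/60);  SG_post = 1 + (SG_pre−1)·V_pre/V_post
V_post = 41.9 − 4.5·(88/60) = 35.3000
SG_post = 1 + (1.054 − 1)·41.9/35.3000

1.0641


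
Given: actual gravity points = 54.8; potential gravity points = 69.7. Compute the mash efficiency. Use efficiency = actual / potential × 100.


efficiency = 54.8 / 69.7 × 100

78.6227 %


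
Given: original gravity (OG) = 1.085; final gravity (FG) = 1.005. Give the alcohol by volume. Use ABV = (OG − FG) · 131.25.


ABV = (1.085 − 1.005) · 131.25

10.5000 % ABV


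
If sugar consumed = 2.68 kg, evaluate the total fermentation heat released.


Q = m_sugar · 590 kJ/kg
Q = 2.68 · 590

1581.2000 kJ


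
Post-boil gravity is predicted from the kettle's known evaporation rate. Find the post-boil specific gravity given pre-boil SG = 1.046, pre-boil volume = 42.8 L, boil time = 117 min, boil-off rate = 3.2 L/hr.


V_post = V_pre − rate·(t/60);  SG_post = 1 + (SG_pre−1)·V_pre/V_post
V_post = 42.8 − 3.2·(117/60) = 36.5600
SG_post = 1 + (1.046 − 1)·42.8/36.5600

1.0539


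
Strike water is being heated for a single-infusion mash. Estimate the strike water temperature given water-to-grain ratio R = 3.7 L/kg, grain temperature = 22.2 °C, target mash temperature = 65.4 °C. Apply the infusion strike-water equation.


T_strike = (0.41/R)·(T_mash − T_grain) + T_mash
T_strike = (0.41/3.7)·(65.4 − 22.2) + 65.4

70.1870 °C


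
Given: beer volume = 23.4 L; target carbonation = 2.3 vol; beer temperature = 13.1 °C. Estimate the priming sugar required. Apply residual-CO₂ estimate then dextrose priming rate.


residual = 14.695·(0.01821 + 0.09011·e^(−0.04·T));  sugar = (target − residual)·4.0·V
residual = 14.695·(0.01821 + 0.09011·e^(−0.04·13.1)) = 1.0517
sugar = (2.3 − 1.0517)·4.0·23.4

116.8411 g


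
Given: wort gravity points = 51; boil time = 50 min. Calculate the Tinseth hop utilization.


U = 1.65·0.000125^(GP/1000) · (1 − e^(−0.04·t))/4.15
bigness = 1.65·0.000125^(51/1000) = 1.0433
boil_factor = (1 − e^(−0.04·50))/4.15 = 0.2084
U = 1.0433 · 0.2084

0.2174


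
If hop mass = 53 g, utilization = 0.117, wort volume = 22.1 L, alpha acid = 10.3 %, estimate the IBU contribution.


IBU = (α/100)·mass·U·1000 / V
IBU = (10.3/100)·53·0.117·1000 / 22.1

28.9006 IBU


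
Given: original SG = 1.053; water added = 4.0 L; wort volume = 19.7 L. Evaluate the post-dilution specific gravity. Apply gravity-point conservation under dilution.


SG_new = 1 + (SG_old − 1)·V_old/(V_old + V_water)
pts = (1.053 − 1)·1000·19.7/(19.7 + 4.0) = 44.0549
SG_new = 1 + 44.0549/1000

1.0441


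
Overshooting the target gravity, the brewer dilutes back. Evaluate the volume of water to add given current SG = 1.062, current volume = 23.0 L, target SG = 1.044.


V_water = V·((SG_curr − 1)/(SG_target − 1) − 1)
V_water = 23.0·((1.062 − 1)/(1.044 − 1) − 1)

9.4091 L


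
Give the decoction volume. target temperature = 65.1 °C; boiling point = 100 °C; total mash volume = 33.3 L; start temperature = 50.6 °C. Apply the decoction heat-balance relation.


V_dec = V_total·(T_target − T_start)/(T_boil − T_start)
V_dec = 33.3·(65.1 − 50.6)/(100 − 50.6)

9.7743 L


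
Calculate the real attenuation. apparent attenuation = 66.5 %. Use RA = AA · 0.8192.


RA = 66.5 · 0.8192

54.4768 %


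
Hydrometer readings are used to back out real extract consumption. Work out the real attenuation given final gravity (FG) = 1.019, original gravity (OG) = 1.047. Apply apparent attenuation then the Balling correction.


AA = (OG−FG)/(OG−1)·100;  RA = AA·0.8192
AA = (1.047 − 1.019)/(1.047 − 1)·100 = 59.5745
RA = 59.5745·0.8192

48.8034 %


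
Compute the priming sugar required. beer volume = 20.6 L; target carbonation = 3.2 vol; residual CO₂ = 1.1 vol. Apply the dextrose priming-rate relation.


sugar = (target − residual)·4.0·V
sugar = (3.2 − 1.1)·4.0·20.6

173.0400 g


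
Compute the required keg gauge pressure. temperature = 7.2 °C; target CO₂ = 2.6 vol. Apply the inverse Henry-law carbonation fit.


psi = vols/(0.01821 + 0.09011·e^(−0.04·T)) − 14.695
psi = 2.6/(0.01821 + 0.09011·e^(−0.04·7.2)) − 14.695

15.6183 psi


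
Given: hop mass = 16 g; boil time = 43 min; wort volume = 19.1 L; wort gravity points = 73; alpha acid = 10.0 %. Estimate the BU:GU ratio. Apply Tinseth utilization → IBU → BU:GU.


U = 1.65·0.000125^(GP/1000)·(1−e^(−0.04t))/4.15;  IBU = (α/100)·m·U·1000/V;  BU:GU = IBU/GP
U = 1.65·0.000125^(73/1000)·(1−e^(−0.04·43))/4.15 = 0.1694
IBU = (10.0/100)·16·0.1694·1000/19.1 = 14.1875
BU:GU = 14.1875/73

0.1943


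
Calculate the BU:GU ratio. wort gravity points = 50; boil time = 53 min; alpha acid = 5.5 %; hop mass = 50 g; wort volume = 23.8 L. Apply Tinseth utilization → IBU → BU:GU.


U = 1.65·0.000125^(GP/1000)·(1−e^(−0.04t))/4.15;  IBU = (α/100)·m·U·1000/V;  BU:GU = IBU/GP
U = 1.65·0.000125^(50/1000)·(1−e^(−0.04·53))/4.15 = 0.2232
IBU = (5.5/100)·50·0.2232·1000/23.8 = 25.7931
BU:GU = 25.7931/50

0.5159


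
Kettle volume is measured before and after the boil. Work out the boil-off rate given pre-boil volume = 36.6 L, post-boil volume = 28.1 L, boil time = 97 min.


rate = (V_pre − V_post) / (t_min/60)
rate = (36.6 − 28.1) / (97/60)

5.2577 L/hr


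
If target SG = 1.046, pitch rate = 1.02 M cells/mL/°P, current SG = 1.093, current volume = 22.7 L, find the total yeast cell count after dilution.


V_w = V·((SG_c−1)/(SG_t−1)−1);  °P = 259 − 259/SG_t;  cells = rate·(V+V_w)·°P
V_w = 22.7·((1.093−1)/(1.046−1)−1) = 23.1935
V_final = 22.7 + 23.1935 = 45.8935
°P = 259 − 259/1.046 = 11.3901
cells = 1.02·45.8935·11.3901

533.1839 billion cells


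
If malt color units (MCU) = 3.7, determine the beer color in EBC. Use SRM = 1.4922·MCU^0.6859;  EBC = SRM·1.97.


SRM = 1.4922·3.7^0.6859 = 3.6606
EBC = 3.6606·1.97

7.2115 EBC


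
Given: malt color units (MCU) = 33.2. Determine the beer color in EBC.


SRM = 1.4922·MCU^0.6859;  EBC = SRM·1.97
SRM = 1.4922·33.2^0.6859 = 16.4883
EBC = 16.4883·1.97

32.4819 EBC


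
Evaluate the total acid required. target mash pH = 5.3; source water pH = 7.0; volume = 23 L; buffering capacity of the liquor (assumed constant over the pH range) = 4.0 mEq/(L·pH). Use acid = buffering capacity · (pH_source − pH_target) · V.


acid = 4.0 · (7.0 − 5.3) · 23

156.4000 mEq


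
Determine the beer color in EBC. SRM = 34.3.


EBC = SRM · 1.97
EBC = 34.3 · 1.97

67.5710 EBC


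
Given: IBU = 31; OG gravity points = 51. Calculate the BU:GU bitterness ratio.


BU:GU = IBU / OG_points
BU:GU = 31 / 51

0.6078


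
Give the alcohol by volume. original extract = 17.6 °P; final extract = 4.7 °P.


SG = 259/(259 − P);  ABV = (OG − FG)·131.25
OG = 259/(259 − 17.6) = 1.0729
FG = 259/(259 − 4.7) = 1.0185
ABV = (1.0729 − 1.0185)·131.25

7.1434 % ABV


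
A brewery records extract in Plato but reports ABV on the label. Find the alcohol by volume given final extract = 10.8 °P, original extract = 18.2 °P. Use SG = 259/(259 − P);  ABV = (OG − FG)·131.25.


OG = 259/(259 − 18.2) = 1.0756
FG = 259/(259 − 10.8) = 1.0435
ABV = (1.0756 − 1.0435)·131.25

4.2089 % ABV


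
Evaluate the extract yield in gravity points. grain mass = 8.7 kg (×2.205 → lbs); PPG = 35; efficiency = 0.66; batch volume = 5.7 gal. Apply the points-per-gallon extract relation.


points = lbs × PPG × eff / vol
lbs = 8.7 × 2.205 = 19.1835
points = 19.1835 × 35 × 0.66 / 5.7

77.7437 points


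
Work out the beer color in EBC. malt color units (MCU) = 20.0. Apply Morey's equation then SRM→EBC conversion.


SRM = 1.4922·MCU^0.6859;  EBC = SRM·1.97
SRM = 1.4922·20.0^0.6859 = 11.6467
EBC = 11.6467·1.97

22.9440 EBC


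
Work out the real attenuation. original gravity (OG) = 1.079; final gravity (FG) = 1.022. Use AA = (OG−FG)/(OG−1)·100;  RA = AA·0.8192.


AA = (1.079 − 1.022)/(1.079 − 1)·100 = 72.1519
RA = 72.1519·0.8192

59.1068 %


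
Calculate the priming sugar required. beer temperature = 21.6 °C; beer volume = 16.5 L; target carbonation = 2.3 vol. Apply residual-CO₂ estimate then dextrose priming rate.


residual = 14.695·(0.01821 + 0.09011·e^(−0.04·T));  sugar = (target − residual)·4.0·V
residual = 14.695·(0.01821 + 0.09011·e^(−0.04·21.6)) = 0.8257
sugar = (2.3 − 0.8257)·4.0·16.5

97.3041 g


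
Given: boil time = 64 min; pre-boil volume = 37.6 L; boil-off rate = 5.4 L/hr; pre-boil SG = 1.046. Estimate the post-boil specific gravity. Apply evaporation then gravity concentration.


V_post = V_pre − rate·(t/60);  SG_post = 1 + (SG_pre−1)·V_pre/V_post
V_post = 37.6 − 5.4·(64/60) = 31.8400
SG_post = 1 + (1.046 − 1)·37.6/31.8400

1.0543


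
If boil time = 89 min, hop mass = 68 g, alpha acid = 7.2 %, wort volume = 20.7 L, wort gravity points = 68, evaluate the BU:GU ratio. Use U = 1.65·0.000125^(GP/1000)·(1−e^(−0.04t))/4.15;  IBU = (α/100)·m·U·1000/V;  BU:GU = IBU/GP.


U = 1.65·0.000125^(68/1000)·(1−e^(−0.04·89))/4.15 = 0.2097
IBU = (7.2/100)·68·0.2097·1000/20.7 = 49.5869
BU:GU = 49.5869/68

0.7292


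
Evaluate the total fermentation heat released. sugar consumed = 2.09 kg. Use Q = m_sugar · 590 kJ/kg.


Q = 2.09 · 590

1233.1000 kJ


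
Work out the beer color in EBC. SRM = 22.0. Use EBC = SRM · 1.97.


EBC = 22.0 · 1.97

43.3400 EBC


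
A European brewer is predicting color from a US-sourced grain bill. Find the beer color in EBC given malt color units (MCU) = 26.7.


SRM = 1.4922·MCU^0.6859;  EBC = SRM·1.97
SRM = 1.4922·26.7^0.6859 = 14.1994
EBC = 14.1994·1.97

27.9729 EBC


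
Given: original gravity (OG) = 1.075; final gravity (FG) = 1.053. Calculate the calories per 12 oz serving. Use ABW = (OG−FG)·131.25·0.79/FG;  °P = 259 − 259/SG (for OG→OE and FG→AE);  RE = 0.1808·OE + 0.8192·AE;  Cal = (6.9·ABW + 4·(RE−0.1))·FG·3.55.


ABW = (1.075 − 1.053)·131.25·0.79/1.053 = 2.1663
OE = 259 − 259/1.075 = 18.0698 °P
AE = 259 − 259/1.053 = 13.0361 °P
RE = 0.1808·18.0698 + 0.8192·13.0361 = 13.9462 °P
Cal = (6.9·2.1663 + 4·(13.9462−0.1))·1.053·3.55

262.9125 kcal


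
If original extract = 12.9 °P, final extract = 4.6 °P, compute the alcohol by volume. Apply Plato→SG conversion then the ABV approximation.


SG = 259/(259 − P);  ABV = (OG − FG)·131.25
OG = 259/(259 − 12.9) = 1.0524
FG = 259/(259 − 4.6) = 1.0181
ABV = (1.0524 − 1.0181)·131.25

4.5066 % ABV


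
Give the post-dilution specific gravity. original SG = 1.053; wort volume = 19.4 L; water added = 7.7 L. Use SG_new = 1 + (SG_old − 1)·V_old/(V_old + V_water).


pts = (1.053 − 1)·1000·19.4/(19.4 + 7.7) = 37.9410
SG_new = 1 + 37.9410/1000

1.0379


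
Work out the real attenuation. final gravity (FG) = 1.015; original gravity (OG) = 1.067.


AA = (OG−FG)/(OG−1)·100;  RA = AA·0.8192
AA = (1.067 − 1.015)/(1.067 − 1)·100 = 77.6119
RA = 77.6119·0.8192

63.5797 %


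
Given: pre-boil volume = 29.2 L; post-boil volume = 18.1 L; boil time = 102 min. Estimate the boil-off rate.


rate = (V_pre − V_post) / (t_min/60)
rate = (29.2 − 18.1) / (102/60)

6.5294 L/hr


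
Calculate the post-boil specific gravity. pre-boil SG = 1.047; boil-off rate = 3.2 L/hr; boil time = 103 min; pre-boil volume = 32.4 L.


V_post = V_pre − rate·(t/60);  SG_post = 1 + (SG_pre−1)·V_pre/V_post
V_post = 32.4 − 3.2·(103/60) = 26.9067
SG_post = 1 + (1.047 − 1)·32.4/26.9067

1.0566


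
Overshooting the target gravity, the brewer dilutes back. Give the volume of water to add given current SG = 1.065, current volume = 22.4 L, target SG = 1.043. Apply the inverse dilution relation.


V_water = V·((SG_curr − 1)/(SG_target − 1) − 1)
V_water = 22.4·((1.065 − 1)/(1.043 − 1) − 1)

11.4605 L
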